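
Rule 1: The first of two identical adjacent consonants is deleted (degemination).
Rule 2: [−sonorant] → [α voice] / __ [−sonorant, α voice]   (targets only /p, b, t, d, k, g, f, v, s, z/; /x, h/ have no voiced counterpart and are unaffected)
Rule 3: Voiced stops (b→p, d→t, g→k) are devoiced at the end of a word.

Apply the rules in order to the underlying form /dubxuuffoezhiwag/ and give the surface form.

Rule 1 (degemination): /ff/ is a geminate; the first /f/ deletes. /dubxuuffoezhiwag/ → dubxuufoezhiwag.
Rule 2 (regressive voicing assimilation): /b/ precedes the voiceless obstruent /x/, so it devoices to [p] by assimilation. /z/ precedes the voiceless obstruent /h/, so it devoices to [s] by assimilation. /dubxuufoezhiwag/ → dupxuufoeshiwag.
Rule 3 (final devoicing): /g/ is a voiced stop in word-final position, so it devoices to [k]. /dupxuufoeshiwag/ → dupxuufoeshiwak.

dupxuufoeshiwak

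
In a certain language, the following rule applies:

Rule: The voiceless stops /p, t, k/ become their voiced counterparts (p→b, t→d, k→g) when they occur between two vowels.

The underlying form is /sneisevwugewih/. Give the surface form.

No segment of /sneisevwugewih/ meets the structural description of the rule, so the form surfaces unchanged.

sneisevwugewih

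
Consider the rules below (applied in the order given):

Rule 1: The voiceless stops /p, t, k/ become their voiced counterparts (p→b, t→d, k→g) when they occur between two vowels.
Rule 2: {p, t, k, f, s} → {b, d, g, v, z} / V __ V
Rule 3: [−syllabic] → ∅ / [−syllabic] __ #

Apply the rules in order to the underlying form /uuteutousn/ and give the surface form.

Rule 1 (intervocalic voicing): /t/ is a voiceless stop between vowels /u/ and /e/, so it voices to [d]. /t/ is a voiceless stop between vowels /u/ and /o/, so it voices to [d]. /uuteutousn/ → uudeudousn.
Rule 2 (intervocalic voicing): no segment meets the environment; /uudeudousn/ is unchanged.
Rule 3 (final cluster simplification): /n/ is the second consonant of a word-final cluster /sn/, so it deletes. /uudeudousn/ → uudeudous.

uudeudous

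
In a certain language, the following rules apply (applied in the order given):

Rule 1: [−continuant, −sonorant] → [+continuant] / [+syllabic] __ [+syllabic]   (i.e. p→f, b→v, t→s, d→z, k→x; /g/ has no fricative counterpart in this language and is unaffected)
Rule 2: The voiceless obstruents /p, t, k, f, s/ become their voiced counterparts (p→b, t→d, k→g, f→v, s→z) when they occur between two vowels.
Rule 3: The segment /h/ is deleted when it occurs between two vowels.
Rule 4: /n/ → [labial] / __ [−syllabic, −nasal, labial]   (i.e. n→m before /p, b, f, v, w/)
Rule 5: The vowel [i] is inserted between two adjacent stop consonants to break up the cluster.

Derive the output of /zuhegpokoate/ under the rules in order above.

zuegipoxoaze

Rule 1 (intervocalic spirantization): /k/ is a stop between vowels /o/ and /o/, so it spirantizes to the fricative [x]. /t/ is a stop between vowels /a/ and /e/, so it spirantizes to the fricative [s]. /zuhegpokoate/ → zuhegpoxoase.
Rule 2 (intervocalic voicing): /s/ is a voiceless obstruent between vowels /a/ and /e/, so it voices to [z]. /zuhegpoxoase/ → zuhegpoxoaze.
Rule 3 (intervocalic h-deletion): /h/ occurs between vowels /u/ and /e/, so it deletes. /zuhegpoxoaze/ → zuegpoxoaze.
Rule 4 (nasal place assimilation): no segment meets the environment; /zuegpoxoaze/ is unchanged.
Rule 5 (stop-cluster i-epenthesis): /g/ and /p/ form a stop–stop cluster, so [i] is inserted between them. /zuegpoxoaze/ → zuegipoxoaze.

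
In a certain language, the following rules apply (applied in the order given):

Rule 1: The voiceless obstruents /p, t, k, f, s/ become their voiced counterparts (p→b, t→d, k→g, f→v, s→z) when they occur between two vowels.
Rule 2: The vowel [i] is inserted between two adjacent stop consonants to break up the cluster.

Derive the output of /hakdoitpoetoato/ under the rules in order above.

hakidoitipoedoado

Rule 1 (intervocalic voicing): /t/ is a voiceless obstruent between vowels /e/ and /o/, so it voices to [d]. /t/ is a voiceless obstruent between vowels /a/ and /o/, so it voices to [d]. /hakdoitpoetoato/ → hakdoitpoedoado.
Rule 2 (stop-cluster i-epenthesis): /k/ and /d/ form a stop–stop cluster, so [i] is inserted between them. /t/ and /p/ form a stop–stop cluster, so [i] is inserted between them. /hakdoitpoedoado/ → hakidoitipoedoado.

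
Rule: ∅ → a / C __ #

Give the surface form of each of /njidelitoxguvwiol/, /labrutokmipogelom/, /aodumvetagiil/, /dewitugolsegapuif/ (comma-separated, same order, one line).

/njidelitoxguvwiol/: the form ends in the consonant /l/, so [a] is inserted word-finally. → [njidelitoxguvwiola].
/labrutokmipogelom/: the form ends in the consonant /m/, so [a] is inserted word-finally. → [labrutokmipogeloma].
/aodumvetagiil/: the form ends in the consonant /l/, so [a] is inserted word-finally. → [aodumvetagiila].
/dewitugolsegapuif/: the form ends in the consonant /f/, so [a] is inserted word-finally. → [dewitugolsegapuifa].

njidelitoxguvwiola, labrutokmipogeloma, aodumvetagiila, dewitugolsegapuifa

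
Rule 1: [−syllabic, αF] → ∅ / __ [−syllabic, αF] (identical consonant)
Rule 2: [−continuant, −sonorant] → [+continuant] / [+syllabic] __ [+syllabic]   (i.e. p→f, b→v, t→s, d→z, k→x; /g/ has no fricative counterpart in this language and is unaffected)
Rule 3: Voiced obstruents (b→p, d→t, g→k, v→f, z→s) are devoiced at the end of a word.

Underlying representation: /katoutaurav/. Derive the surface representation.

Rule 1 (degemination): no segment meets the environment; /katoutaurav/ is unchanged.
Rule 2 (intervocalic spirantization): /t/ is a stop between vowels /a/ and /o/, so it spirantizes to the fricative [s]. /t/ is a stop between vowels /u/ and /a/, so it spirantizes to the fricative [s]. /katoutaurav/ → kasousaurav.
Rule 3 (final devoicing): /v/ is a voiced obstruent in word-final position, so it devoices to [f]. /kasousaurav/ → kasousauraf.

kasousauraf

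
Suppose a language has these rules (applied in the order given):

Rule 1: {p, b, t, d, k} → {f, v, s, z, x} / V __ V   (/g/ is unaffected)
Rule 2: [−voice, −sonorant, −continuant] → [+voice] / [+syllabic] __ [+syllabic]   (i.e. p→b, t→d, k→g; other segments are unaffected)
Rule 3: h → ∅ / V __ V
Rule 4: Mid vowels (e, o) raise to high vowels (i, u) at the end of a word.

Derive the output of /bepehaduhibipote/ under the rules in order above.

befeazuivifosi

Rule 1 (intervocalic spirantization): /p/ is a stop between vowels /e/ and /e/, so it spirantizes to the fricative [f]. /d/ is a stop between vowels /a/ and /u/, so it spirantizes to the fricative [z]. /b/ is a stop between vowels /i/ and /i/, so it spirantizes to the fricative [v]. /p/ is a stop between vowels /i/ and /o/, so it spirantizes to the fricative [f]. /t/ is a stop between vowels /o/ and /e/, so it spirantizes to the fricative [s]. /bepehaduhibipote/ → befehazuhivifose.
Rule 2 (intervocalic voicing): no segment meets the environment; /befehazuhivifose/ is unchanged.
Rule 3 (intervocalic h-deletion): /h/ occurs between vowels /e/ and /a/, so it deletes. /h/ occurs between vowels /u/ and /i/, so it deletes. /befehazuhivifose/ → befeazuivifose.
Rule 4 (final vowel raising): /e/ is a mid vowel in word-final position, so it raises to [i]. /befeazuivifose/ → befeazuivifosi.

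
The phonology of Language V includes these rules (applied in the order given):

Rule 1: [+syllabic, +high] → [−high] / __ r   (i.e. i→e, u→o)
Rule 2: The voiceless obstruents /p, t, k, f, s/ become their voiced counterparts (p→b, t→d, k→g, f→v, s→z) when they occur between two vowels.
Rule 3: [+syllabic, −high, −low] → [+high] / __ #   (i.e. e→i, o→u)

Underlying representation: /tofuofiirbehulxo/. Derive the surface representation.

Rule 1 (pre-rhotic lowering): /i/ is a high vowel immediately before /r/, so it lowers to [e]. /tofuofiirbehulxo/ → tofuofierbehulxo.
Rule 2 (intervocalic voicing): /f/ is a voiceless obstruent between vowels /o/ and /u/, so it voices to [v]. /f/ is a voiceless obstruent between vowels /o/ and /i/, so it voices to [v]. /tofuofierbehulxo/ → tovuovierbehulxo.
Rule 3 (final vowel raising): /o/ is a mid vowel in word-final position, so it raises to [u]. /tovuovierbehulxo/ → tovuovierbehulxu.

tovuovierbehulxu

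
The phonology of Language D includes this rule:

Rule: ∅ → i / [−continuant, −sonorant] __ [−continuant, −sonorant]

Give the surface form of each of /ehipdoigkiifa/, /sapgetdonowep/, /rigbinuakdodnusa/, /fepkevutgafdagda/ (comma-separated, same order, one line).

/ehipdoigkiifa/: /p/ and /d/ form a stop–stop cluster, so [i] is inserted between them. /g/ and /k/ form a stop–stop cluster, so [i] is inserted between them. → [ehipidoigikiifa].
/sapgetdonowep/: /p/ and /g/ form a stop–stop cluster, so [i] is inserted between them. /t/ and /d/ form a stop–stop cluster, so [i] is inserted between them. → [sapigetidonowep].
/rigbinuakdodnusa/: /g/ and /b/ form a stop–stop cluster, so [i] is inserted between them. /k/ and /d/ form a stop–stop cluster, so [i] is inserted between them. → [rigibinuakidodnusa].
/fepkevutgafdagda/: /p/ and /k/ form a stop–stop cluster, so [i] is inserted between them. /t/ and /g/ form a stop–stop cluster, so [i] is inserted between them. /g/ and /d/ form a stop–stop cluster, so [i] is inserted between them. → [fepikevutigafdagida].

ehipidoigikiifa, sapigetidonowep, rigibinuakidodnusa, fepikevutigafdagida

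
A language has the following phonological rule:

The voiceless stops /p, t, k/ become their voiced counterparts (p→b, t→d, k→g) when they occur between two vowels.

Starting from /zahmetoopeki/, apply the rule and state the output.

/t/ is a voiceless stop between vowels /e/ and /o/, so it voices to [d].
/p/ is a voiceless stop between vowels /o/ and /e/, so it voices to [b].
/k/ is a voiceless stop between vowels /e/ and /i/, so it voices to [g].
Surface form: [zahmedoobegi].

zahmedoobegi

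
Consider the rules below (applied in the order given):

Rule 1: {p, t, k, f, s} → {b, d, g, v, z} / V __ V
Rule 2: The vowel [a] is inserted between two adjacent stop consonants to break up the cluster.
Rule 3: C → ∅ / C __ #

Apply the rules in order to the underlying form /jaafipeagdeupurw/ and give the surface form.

Rule 1 (intervocalic voicing): /f/ is a voiceless obstruent between vowels /a/ and /i/, so it voices to [v]. /p/ is a voiceless obstruent between vowels /i/ and /e/, so it voices to [b]. /p/ is a voiceless obstruent between vowels /u/ and /u/, so it voices to [b]. /jaafipeagdeupurw/ → jaavibeagdeuburw.
Rule 2 (stop-cluster a-epenthesis): /g/ and /d/ form a stop–stop cluster, so [a] is inserted between them. /jaavibeagdeuburw/ → jaavibeagadeuburw.
Rule 3 (final cluster simplification): /w/ is the second consonant of a word-final cluster /rw/, so it deletes. /jaavibeagadeuburw/ → jaavibeagadeubur.

jaavibeagadeubur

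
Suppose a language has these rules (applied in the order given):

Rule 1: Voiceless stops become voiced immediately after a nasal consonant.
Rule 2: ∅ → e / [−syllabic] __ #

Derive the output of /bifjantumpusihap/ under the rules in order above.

Rule 1 (post-nasal voicing): /t/ is a voiceless stop immediately after the nasal /n/, so it voices to [d]. /p/ is a voiceless stop immediately after the nasal /m/, so it voices to [b]. /bifjantumpusihap/ → bifjandumbusihap.
Rule 2 (final e-epenthesis): the form ends in the consonant /p/, so [e] is inserted word-finally. /bifjandumbusihap/ → bifjandumbusihape.

bifjandumbusihape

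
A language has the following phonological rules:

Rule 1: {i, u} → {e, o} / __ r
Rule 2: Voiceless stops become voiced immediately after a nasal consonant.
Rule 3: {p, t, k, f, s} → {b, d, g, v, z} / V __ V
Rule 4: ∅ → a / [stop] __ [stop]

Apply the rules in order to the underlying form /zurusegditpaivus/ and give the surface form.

Rule 1 (pre-rhotic lowering): /u/ is a high vowel immediately before /r/, so it lowers to [o]. /zurusegditpaivus/ → zorusegditpaivus.
Rule 2 (post-nasal voicing): no segment meets the environment; /zorusegditpaivus/ is unchanged.
Rule 3 (intervocalic voicing): /s/ is a voiceless obstruent between vowels /u/ and /e/, so it voices to [z]. /zorusegditpaivus/ → zoruzegditpaivus.
Rule 4 (stop-cluster a-epenthesis): /g/ and /d/ form a stop–stop cluster, so [a] is inserted between them. /t/ and /p/ form a stop–stop cluster, so [a] is inserted between them. /zoruzegditpaivus/ → zoruzegaditapaivus.

zoruzegaditapaivus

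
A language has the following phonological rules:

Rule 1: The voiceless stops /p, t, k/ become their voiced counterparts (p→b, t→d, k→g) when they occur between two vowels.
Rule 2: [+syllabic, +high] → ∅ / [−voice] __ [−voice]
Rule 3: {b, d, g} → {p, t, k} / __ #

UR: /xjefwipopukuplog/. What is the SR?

xjefwibobuguplok

Rule 1 (intervocalic voicing): /p/ is a voiceless stop between vowels /i/ and /o/, so it voices to [b]. /p/ is a voiceless stop between vowels /o/ and /u/, so it voices to [b]. /k/ is a voiceless stop between vowels /u/ and /u/, so it voices to [g]. /xjefwipopukuplog/ → xjefwibobuguplog.
Rule 2 (high vowel syncope): no segment meets the environment; /xjefwibobuguplog/ is unchanged.
Rule 3 (final devoicing): /g/ is a voiced stop in word-final position, so it devoices to [k]. /xjefwibobuguplog/ → xjefwibobuguplok.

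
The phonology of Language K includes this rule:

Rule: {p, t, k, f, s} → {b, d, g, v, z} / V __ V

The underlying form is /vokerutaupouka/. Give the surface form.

vogerudaubouga

/k/ is a voiceless obstruent between vowels /o/ and /e/, so it voices to [g].
/t/ is a voiceless obstruent between vowels /u/ and /a/, so it voices to [d].
/p/ is a voiceless obstruent between vowels /u/ and /o/, so it voices to [b].
/k/ is a voiceless obstruent between vowels /u/ and /a/, so it voices to [g].
Surface form: [vogerudaubouga].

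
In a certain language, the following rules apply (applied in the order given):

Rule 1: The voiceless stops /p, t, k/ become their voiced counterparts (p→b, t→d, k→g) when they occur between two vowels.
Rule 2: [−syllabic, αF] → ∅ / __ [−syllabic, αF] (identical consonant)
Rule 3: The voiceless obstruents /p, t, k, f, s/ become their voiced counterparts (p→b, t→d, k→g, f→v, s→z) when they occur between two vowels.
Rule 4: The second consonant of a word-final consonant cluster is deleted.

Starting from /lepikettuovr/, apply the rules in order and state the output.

Rule 1 (intervocalic voicing): /p/ is a voiceless stop between vowels /e/ and /i/, so it voices to [b]. /k/ is a voiceless stop between vowels /i/ and /e/, so it voices to [g]. /lepikettuovr/ → lebigettuovr.
Rule 2 (degemination): /tt/ is a geminate; the first /t/ deletes. /lebigettuovr/ → lebigetuovr.
Rule 3 (intervocalic voicing): /t/ is a voiceless obstruent between vowels /e/ and /u/, so it voices to [d]. /lebigetuovr/ → lebigeduovr.
Rule 4 (final cluster simplification): /r/ is the second consonant of a word-final cluster /vr/, so it deletes. /lebigeduovr/ → lebigeduov.

lebigeduov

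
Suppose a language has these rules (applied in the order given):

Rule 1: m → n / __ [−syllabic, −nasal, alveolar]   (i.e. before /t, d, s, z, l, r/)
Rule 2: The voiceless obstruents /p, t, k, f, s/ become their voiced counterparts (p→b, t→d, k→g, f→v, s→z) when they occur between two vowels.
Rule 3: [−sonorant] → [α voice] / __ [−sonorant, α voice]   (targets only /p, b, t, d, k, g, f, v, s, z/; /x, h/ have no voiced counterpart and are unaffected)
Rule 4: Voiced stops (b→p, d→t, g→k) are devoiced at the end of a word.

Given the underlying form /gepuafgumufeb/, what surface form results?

Rule 1 (nasal place assimilation): no segment meets the environment; /gepuafgumufeb/ is unchanged.
Rule 2 (intervocalic voicing): /p/ is a voiceless obstruent between vowels /e/ and /u/, so it voices to [b]. /f/ is a voiceless obstruent between vowels /u/ and /e/, so it voices to [v]. /gepuafgumufeb/ → gebuafgumuveb.
Rule 3 (regressive voicing assimilation): /f/ precedes the voiced obstruent /g/, so it voices to [v] by assimilation. /gebuafgumuveb/ → gebuavgumuveb.
Rule 4 (final devoicing): /b/ is a voiced stop in word-final position, so it devoices to [p]. /gebuavgumuveb/ → gebuavgumuvep.

gebuavgumuvep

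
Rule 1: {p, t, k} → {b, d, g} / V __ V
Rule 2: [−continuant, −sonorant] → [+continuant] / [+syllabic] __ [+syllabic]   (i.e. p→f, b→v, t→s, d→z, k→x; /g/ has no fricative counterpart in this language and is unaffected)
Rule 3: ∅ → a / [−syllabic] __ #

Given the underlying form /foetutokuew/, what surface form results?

foezuzoguewa

Rule 1 (intervocalic voicing): /t/ is a voiceless stop between vowels /e/ and /u/, so it voices to [d]. /t/ is a voiceless stop between vowels /u/ and /o/, so it voices to [d]. /k/ is a voiceless stop between vowels /o/ and /u/, so it voices to [g]. /foetutokuew/ → foedudoguew.
Rule 2 (intervocalic spirantization): /d/ is a stop between vowels /e/ and /u/, so it spirantizes to the fricative [z]. /d/ is a stop between vowels /u/ and /o/, so it spirantizes to the fricative [z]. /foedudoguew/ → foezuzoguew.
Rule 3 (final a-epenthesis): the form ends in the consonant /w/, so [a] is inserted word-finally. /foezuzoguew/ → foezuzoguewa.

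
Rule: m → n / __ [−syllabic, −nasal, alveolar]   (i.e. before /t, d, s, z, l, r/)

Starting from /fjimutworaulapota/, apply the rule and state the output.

fjimutworaulapota

No segment of /fjimutworaulapota/ meets the structural description of the rule, so the form surfaces unchanged.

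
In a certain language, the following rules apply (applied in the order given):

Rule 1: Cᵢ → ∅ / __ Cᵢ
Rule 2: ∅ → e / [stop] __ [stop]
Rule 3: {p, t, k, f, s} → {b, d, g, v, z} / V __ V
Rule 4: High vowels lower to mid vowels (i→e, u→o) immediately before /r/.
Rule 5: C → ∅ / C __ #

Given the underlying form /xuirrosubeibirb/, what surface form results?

Rule 1 (degemination): /rr/ is a geminate; the first /r/ deletes. /xuirrosubeibirb/ → xuirosubeibirb.
Rule 2 (stop-cluster e-epenthesis): no segment meets the environment; /xuirosubeibirb/ is unchanged.
Rule 3 (intervocalic voicing): /s/ is a voiceless obstruent between vowels /o/ and /u/, so it voices to [z]. /xuirosubeibirb/ → xuirozubeibirb.
Rule 4 (pre-rhotic lowering): /i/ is a high vowel immediately before /r/, so it lowers to [e]. /i/ is a high vowel immediately before /r/, so it lowers to [e]. /xuirozubeibirb/ → xuerozubeiberb.
Rule 5 (final cluster simplification): /b/ is the second consonant of a word-final cluster /rb/, so it deletes. /xuerozubeiberb/ → xuerozubeiber.

xuerozubeiber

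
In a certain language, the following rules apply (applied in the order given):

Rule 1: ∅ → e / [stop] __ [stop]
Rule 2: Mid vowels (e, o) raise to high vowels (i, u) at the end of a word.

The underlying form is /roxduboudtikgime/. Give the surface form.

roxduboudetikegimi

Rule 1 (stop-cluster e-epenthesis): /d/ and /t/ form a stop–stop cluster, so [e] is inserted between them. /k/ and /g/ form a stop–stop cluster, so [e] is inserted between them. /roxduboudtikgime/ → roxduboudetikegime.
Rule 2 (final vowel raising): /e/ is a mid vowel in word-final position, so it raises to [i]. /roxduboudetikegime/ → roxduboudetikegimi.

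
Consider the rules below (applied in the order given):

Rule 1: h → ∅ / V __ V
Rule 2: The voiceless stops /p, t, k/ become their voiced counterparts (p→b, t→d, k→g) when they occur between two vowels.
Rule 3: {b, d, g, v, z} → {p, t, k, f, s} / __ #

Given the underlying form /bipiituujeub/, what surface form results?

bibiiduujeup

Rule 1 (intervocalic h-deletion): no segment meets the environment; /bipiituujeub/ is unchanged.
Rule 2 (intervocalic voicing): /p/ is a voiceless stop between vowels /i/ and /i/, so it voices to [b]. /t/ is a voiceless stop between vowels /i/ and /u/, so it voices to [d]. /bipiituujeub/ → bibiiduujeub.
Rule 3 (final devoicing): /b/ is a voiced obstruent in word-final position, so it devoices to [p]. /bibiiduujeub/ → bibiiduujeup.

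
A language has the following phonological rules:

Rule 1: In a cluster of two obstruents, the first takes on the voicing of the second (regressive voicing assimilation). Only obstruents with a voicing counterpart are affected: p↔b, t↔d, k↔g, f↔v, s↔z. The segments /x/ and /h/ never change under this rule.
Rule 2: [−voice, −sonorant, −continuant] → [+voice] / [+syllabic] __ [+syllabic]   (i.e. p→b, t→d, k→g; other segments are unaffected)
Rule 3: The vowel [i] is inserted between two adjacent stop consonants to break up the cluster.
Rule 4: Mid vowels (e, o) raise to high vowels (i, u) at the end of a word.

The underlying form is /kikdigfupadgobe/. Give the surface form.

kigidikfubadigobi

Rule 1 (regressive voicing assimilation): /k/ precedes the voiced obstruent /d/, so it voices to [g] by assimilation. /g/ precedes the voiceless obstruent /f/, so it devoices to [k] by assimilation. /kikdigfupadgobe/ → kigdikfupadgobe.
Rule 2 (intervocalic voicing): /p/ is a voiceless stop between vowels /u/ and /a/, so it voices to [b]. /kigdikfupadgobe/ → kigdikfubadgobe.
Rule 3 (stop-cluster i-epenthesis): /g/ and /d/ form a stop–stop cluster, so [i] is inserted between them. /d/ and /g/ form a stop–stop cluster, so [i] is inserted between them. /kigdikfubadgobe/ → kigidikfubadigobe.
Rule 4 (final vowel raising): /e/ is a mid vowel in word-final position, so it raises to [i]. /kigidikfubadigobe/ → kigidikfubadigobi.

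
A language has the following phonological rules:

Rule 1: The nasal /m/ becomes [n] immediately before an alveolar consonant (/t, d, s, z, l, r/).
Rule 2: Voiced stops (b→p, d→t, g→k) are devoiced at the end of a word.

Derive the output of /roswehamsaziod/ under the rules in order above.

roswehansaziot

Rule 1 (nasal place assimilation): /m/ precedes the alveolar consonant /s/, so it assimilates in place to [n]. /roswehamsaziod/ → roswehansaziod.
Rule 2 (final devoicing): /d/ is a voiced stop in word-final position, so it devoices to [t]. /roswehansaziod/ → roswehansaziot.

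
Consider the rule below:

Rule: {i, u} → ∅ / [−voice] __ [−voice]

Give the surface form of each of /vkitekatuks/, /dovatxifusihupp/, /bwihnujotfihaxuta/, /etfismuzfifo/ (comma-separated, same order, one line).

vktekatks, dovatxfshpp, bwihnujotfhaxta, etfsmuzffo

/vkitekatuks/: /i/ is a high vowel flanked by voiceless consonants /k/ and /t/, so it deletes. /u/ is a high vowel flanked by voiceless consonants /t/ and /k/, so it deletes. → [vktekatks].
/dovatxifusihupp/: /i/ is a high vowel flanked by voiceless consonants /x/ and /f/, so it deletes. /u/ is a high vowel flanked by voiceless consonants /f/ and /s/, so it deletes. /i/ is a high vowel flanked by voiceless consonants /s/ and /h/, so it deletes. /u/ is a high vowel flanked by voiceless consonants /h/ and /p/, so it deletes. → [dovatxfshpp].
/bwihnujotfihaxuta/: /i/ is a high vowel flanked by voiceless consonants /f/ and /h/, so it deletes. /u/ is a high vowel flanked by voiceless consonants /x/ and /t/, so it deletes. → [bwihnujotfhaxta].
/etfismuzfifo/: /i/ is a high vowel flanked by voiceless consonants /f/ and /s/, so it deletes. /i/ is a high vowel flanked by voiceless consonants /f/ and /f/, so it deletes. → [etfsmuzffo].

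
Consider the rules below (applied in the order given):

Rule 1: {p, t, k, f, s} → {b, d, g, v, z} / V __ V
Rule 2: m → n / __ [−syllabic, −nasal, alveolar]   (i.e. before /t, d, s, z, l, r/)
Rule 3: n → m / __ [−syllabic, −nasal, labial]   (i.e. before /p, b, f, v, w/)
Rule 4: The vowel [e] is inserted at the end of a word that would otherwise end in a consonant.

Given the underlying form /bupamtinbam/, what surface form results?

Rule 1 (intervocalic voicing): /p/ is a voiceless obstruent between vowels /u/ and /a/, so it voices to [b]. /bupamtinbam/ → bubamtinbam.
Rule 2 (nasal place assimilation): /m/ precedes the alveolar consonant /t/, so it assimilates in place to [n]. /bubamtinbam/ → bubantinbam.
Rule 3 (nasal place assimilation): /n/ precedes the labial consonant /b/, so it assimilates in place to [m]. /bubantinbam/ → bubantimbam.
Rule 4 (final e-epenthesis): the form ends in the consonant /m/, so [e] is inserted word-finally. /bubantimbam/ → bubantimbame.

bubantimbame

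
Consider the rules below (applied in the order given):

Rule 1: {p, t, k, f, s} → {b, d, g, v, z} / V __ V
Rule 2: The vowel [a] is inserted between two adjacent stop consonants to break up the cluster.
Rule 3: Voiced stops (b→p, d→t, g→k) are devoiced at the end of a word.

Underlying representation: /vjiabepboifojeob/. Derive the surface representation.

Rule 1 (intervocalic voicing): /f/ is a voiceless obstruent between vowels /i/ and /o/, so it voices to [v]. /vjiabepboifojeob/ → vjiabepboivojeob.
Rule 2 (stop-cluster a-epenthesis): /p/ and /b/ form a stop–stop cluster, so [a] is inserted between them. /vjiabepboivojeob/ → vjiabepaboivojeob.
Rule 3 (final devoicing): /b/ is a voiced stop in word-final position, so it devoices to [p]. /vjiabepaboivojeob/ → vjiabepaboivojeop.

vjiabepaboivojeop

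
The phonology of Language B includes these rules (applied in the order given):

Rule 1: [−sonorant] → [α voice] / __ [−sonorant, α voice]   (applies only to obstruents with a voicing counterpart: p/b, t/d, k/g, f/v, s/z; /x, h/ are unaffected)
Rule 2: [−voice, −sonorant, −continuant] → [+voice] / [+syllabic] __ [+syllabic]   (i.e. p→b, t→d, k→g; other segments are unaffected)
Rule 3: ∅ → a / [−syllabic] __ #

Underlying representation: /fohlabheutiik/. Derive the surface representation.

fohlapheudiika

Rule 1 (regressive voicing assimilation): /b/ precedes the voiceless obstruent /h/, so it devoices to [p] by assimilation. /fohlabheutiik/ → fohlapheutiik.
Rule 2 (intervocalic voicing): /t/ is a voiceless stop between vowels /u/ and /i/, so it voices to [d]. /fohlapheutiik/ → fohlapheudiik.
Rule 3 (final a-epenthesis): the form ends in the consonant /k/, so [a] is inserted word-finally. /fohlapheudiik/ → fohlapheudiika.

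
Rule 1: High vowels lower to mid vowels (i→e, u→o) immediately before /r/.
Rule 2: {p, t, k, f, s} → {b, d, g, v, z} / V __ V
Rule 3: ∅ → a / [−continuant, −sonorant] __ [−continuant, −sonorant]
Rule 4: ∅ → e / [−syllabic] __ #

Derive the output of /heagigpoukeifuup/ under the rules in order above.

heagigapougeivuupe

Rule 1 (pre-rhotic lowering): no segment meets the environment; /heagigpoukeifuup/ is unchanged.
Rule 2 (intervocalic voicing): /k/ is a voiceless obstruent between vowels /u/ and /e/, so it voices to [g]. /f/ is a voiceless obstruent between vowels /i/ and /u/, so it voices to [v]. /heagigpoukeifuup/ → heagigpougeivuup.
Rule 3 (stop-cluster a-epenthesis): /g/ and /p/ form a stop–stop cluster, so [a] is inserted between them. /heagigpougeivuup/ → heagigapougeivuup.
Rule 4 (final e-epenthesis): the form ends in the consonant /p/, so [e] is inserted word-finally. /heagigapougeivuup/ → heagigapougeivuupe.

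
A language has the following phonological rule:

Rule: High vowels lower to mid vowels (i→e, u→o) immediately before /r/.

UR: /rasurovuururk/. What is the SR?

rasorovuorork

/u/ is a high vowel immediately before /r/, so it lowers to [o].
/u/ is a high vowel immediately before /r/, so it lowers to [o].
/u/ is a high vowel immediately before /r/, so it lowers to [o].
The other instance of /u/ does not occur in the required environment and remains unchanged.
Surface form: [rasorovuorork].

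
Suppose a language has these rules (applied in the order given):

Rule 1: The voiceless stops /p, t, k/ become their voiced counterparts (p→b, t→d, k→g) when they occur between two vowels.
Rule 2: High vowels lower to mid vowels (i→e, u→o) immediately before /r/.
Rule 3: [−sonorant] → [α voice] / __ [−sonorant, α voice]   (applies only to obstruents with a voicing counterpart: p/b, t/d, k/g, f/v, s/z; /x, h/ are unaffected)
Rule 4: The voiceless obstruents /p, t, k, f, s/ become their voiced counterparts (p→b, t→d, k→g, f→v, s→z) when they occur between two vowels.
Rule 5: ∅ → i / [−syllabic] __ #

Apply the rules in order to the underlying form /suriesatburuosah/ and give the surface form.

Rule 1 (intervocalic voicing): no segment meets the environment; /suriesatburuosah/ is unchanged.
Rule 2 (pre-rhotic lowering): /u/ is a high vowel immediately before /r/, so it lowers to [o]. /u/ is a high vowel immediately before /r/, so it lowers to [o]. /suriesatburuosah/ → soriesatboruosah.
Rule 3 (regressive voicing assimilation): /t/ precedes the voiced obstruent /b/, so it voices to [d] by assimilation. /soriesatboruosah/ → soriesadboruosah.
Rule 4 (intervocalic voicing): /s/ is a voiceless obstruent between vowels /e/ and /a/, so it voices to [z]. /s/ is a voiceless obstruent between vowels /o/ and /a/, so it voices to [z]. /soriesadboruosah/ → soriezadboruozah.
Rule 5 (final i-epenthesis): the form ends in the consonant /h/, so [i] is inserted word-finally. /soriezadboruozah/ → soriezadboruozahi.

soriezadboruozahi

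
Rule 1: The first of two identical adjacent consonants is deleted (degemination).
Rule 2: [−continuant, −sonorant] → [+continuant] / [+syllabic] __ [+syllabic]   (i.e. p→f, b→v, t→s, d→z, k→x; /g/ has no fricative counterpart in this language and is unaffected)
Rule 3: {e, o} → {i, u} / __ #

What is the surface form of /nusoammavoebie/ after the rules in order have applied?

nusoamavoevii

Rule 1 (degemination): /mm/ is a geminate; the first /m/ deletes. /nusoammavoebie/ → nusoamavoebie.
Rule 2 (intervocalic spirantization): /b/ is a stop between vowels /e/ and /i/, so it spirantizes to the fricative [v]. /nusoamavoebie/ → nusoamavoevie.
Rule 3 (final vowel raising): /e/ is a mid vowel in word-final position, so it raises to [i]. /nusoamavoevie/ → nusoamavoevii.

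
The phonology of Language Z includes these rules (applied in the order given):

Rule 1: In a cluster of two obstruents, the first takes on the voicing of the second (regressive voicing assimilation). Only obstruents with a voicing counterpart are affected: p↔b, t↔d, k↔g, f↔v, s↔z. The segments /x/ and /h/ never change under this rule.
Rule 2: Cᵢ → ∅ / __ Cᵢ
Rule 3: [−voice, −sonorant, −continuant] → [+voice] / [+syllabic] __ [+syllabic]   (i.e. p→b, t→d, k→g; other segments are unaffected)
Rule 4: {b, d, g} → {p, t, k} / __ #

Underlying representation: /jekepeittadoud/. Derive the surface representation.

Rule 1 (regressive voicing assimilation): no segment meets the environment; /jekepeittadoud/ is unchanged.
Rule 2 (degemination): /tt/ is a geminate; the first /t/ deletes. /jekepeittadoud/ → jekepeitadoud.
Rule 3 (intervocalic voicing): /k/ is a voiceless stop between vowels /e/ and /e/, so it voices to [g]. /p/ is a voiceless stop between vowels /e/ and /e/, so it voices to [b]. /t/ is a voiceless stop between vowels /i/ and /a/, so it voices to [d]. /jekepeitadoud/ → jegebeidadoud.
Rule 4 (final devoicing): /d/ is a voiced stop in word-final position, so it devoices to [t]. /jegebeidadoud/ → jegebeidadout.

jegebeidadout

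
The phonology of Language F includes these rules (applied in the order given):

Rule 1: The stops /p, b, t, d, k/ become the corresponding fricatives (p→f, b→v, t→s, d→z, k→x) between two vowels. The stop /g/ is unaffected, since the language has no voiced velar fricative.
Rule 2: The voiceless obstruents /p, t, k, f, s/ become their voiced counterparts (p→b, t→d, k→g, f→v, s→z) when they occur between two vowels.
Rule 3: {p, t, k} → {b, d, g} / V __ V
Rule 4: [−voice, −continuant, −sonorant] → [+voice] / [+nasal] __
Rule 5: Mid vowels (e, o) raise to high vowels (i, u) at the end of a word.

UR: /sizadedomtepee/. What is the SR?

sizazezomdevei

Rule 1 (intervocalic spirantization): /d/ is a stop between vowels /a/ and /e/, so it spirantizes to the fricative [z]. /d/ is a stop between vowels /e/ and /o/, so it spirantizes to the fricative [z]. /p/ is a stop between vowels /e/ and /e/, so it spirantizes to the fricative [f]. /sizadedomtepee/ → sizazezomtefee.
Rule 2 (intervocalic voicing): /f/ is a voiceless obstruent between vowels /e/ and /e/, so it voices to [v]. /sizazezomtefee/ → sizazezomtevee.
Rule 3 (intervocalic voicing): no segment meets the environment; /sizazezomtevee/ is unchanged.
Rule 4 (post-nasal voicing): /t/ is a voiceless stop immediately after the nasal /m/, so it voices to [d]. /sizazezomtevee/ → sizazezomdevee.
Rule 5 (final vowel raising): /e/ is a mid vowel in word-final position, so it raises to [i]. /sizazezomdevee/ → sizazezomdevei.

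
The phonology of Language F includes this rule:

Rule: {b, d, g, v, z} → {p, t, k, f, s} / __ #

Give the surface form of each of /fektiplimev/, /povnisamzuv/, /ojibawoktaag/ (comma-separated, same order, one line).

fektiplimef, povnisamzuf, ojibawoktaak

/fektiplimev/: /v/ is a voiced obstruent in word-final position, so it devoices to [f]. → [fektiplimef].
/povnisamzuv/: /v/ is a voiced obstruent in word-final position, so it devoices to [f]. → [povnisamzuf].
/ojibawoktaag/: /g/ is a voiced obstruent in word-final position, so it devoices to [k]. → [ojibawoktaak].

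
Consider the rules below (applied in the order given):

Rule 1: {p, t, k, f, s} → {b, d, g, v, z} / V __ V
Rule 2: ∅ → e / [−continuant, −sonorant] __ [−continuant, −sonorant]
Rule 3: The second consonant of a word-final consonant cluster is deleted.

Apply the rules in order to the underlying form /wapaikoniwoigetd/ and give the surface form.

wabaigoniwoigeted

Rule 1 (intervocalic voicing): /p/ is a voiceless obstruent between vowels /a/ and /a/, so it voices to [b]. /k/ is a voiceless obstruent between vowels /i/ and /o/, so it voices to [g]. /wapaikoniwoigetd/ → wabaigoniwoigetd.
Rule 2 (stop-cluster e-epenthesis): /t/ and /d/ form a stop–stop cluster, so [e] is inserted between them. /wabaigoniwoigetd/ → wabaigoniwoigeted.
Rule 3 (final cluster simplification): no segment meets the environment; /wabaigoniwoigeted/ is unchanged.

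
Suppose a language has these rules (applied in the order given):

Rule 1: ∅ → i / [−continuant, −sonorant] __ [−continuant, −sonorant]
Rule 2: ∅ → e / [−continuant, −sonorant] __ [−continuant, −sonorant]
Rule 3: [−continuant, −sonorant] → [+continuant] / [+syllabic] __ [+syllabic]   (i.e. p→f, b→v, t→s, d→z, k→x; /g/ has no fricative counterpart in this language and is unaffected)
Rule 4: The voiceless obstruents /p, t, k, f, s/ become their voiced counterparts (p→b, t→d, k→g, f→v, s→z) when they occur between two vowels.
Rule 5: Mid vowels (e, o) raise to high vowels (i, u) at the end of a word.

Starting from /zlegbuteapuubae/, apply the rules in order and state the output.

Rule 1 (stop-cluster i-epenthesis): /g/ and /b/ form a stop–stop cluster, so [i] is inserted between them. /zlegbuteapuubae/ → zlegibuteapuubae.
Rule 2 (stop-cluster e-epenthesis): no segment meets the environment; /zlegibuteapuubae/ is unchanged.
Rule 3 (intervocalic spirantization): /b/ is a stop between vowels /i/ and /u/, so it spirantizes to the fricative [v]. /t/ is a stop between vowels /u/ and /e/, so it spirantizes to the fricative [s]. /p/ is a stop between vowels /a/ and /u/, so it spirantizes to the fricative [f]. /b/ is a stop between vowels /u/ and /a/, so it spirantizes to the fricative [v]. /zlegibuteapuubae/ → zlegivuseafuuvae.
Rule 4 (intervocalic voicing): /s/ is a voiceless obstruent between vowels /u/ and /e/, so it voices to [z]. /f/ is a voiceless obstruent between vowels /a/ and /u/, so it voices to [v]. /zlegivuseafuuvae/ → zlegivuzeavuuvae.
Rule 5 (final vowel raising): /e/ is a mid vowel in word-final position, so it raises to [i]. /zlegivuzeavuuvae/ → zlegivuzeavuuvai.

zlegivuzeavuuvai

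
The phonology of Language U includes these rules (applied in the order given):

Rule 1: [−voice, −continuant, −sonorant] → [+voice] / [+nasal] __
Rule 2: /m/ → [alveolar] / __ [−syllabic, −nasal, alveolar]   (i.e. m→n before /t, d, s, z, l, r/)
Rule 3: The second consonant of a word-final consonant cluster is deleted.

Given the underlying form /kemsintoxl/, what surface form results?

Rule 1 (post-nasal voicing): /t/ is a voiceless stop immediately after the nasal /n/, so it voices to [d]. /kemsintoxl/ → kemsindoxl.
Rule 2 (nasal place assimilation): /m/ precedes the alveolar consonant /s/, so it assimilates in place to [n]. /kemsindoxl/ → kensindoxl.
Rule 3 (final cluster simplification): /l/ is the second consonant of a word-final cluster /xl/, so it deletes. /kensindoxl/ → kensindox.

kensindox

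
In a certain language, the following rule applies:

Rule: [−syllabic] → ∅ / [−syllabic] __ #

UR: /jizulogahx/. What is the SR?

/x/ is the second consonant of a word-final cluster /hx/, so it deletes.
The other instances of /j/, /z/, /l/, /g/, /h/ do not occur in the required environment and remain unchanged.
Surface form: [jizulogah].

jizulogah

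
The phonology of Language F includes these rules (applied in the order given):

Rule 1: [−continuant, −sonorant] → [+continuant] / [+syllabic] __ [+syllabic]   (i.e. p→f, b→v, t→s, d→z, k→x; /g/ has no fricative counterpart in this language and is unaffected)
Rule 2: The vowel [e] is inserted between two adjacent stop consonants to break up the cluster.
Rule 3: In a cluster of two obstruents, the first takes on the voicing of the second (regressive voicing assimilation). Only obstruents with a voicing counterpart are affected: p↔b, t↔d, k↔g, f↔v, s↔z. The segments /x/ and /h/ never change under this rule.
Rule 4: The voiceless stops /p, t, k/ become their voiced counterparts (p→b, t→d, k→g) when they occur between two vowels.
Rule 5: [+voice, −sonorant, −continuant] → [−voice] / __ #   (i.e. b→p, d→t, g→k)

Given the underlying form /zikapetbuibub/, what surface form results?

Rule 1 (intervocalic spirantization): /k/ is a stop between vowels /i/ and /a/, so it spirantizes to the fricative [x]. /p/ is a stop between vowels /a/ and /e/, so it spirantizes to the fricative [f]. /b/ is a stop between vowels /i/ and /u/, so it spirantizes to the fricative [v]. /zikapetbuibub/ → zixafetbuivub.
Rule 2 (stop-cluster e-epenthesis): /t/ and /b/ form a stop–stop cluster, so [e] is inserted between them. /zixafetbuivub/ → zixafetebuivub.
Rule 3 (regressive voicing assimilation): no segment meets the environment; /zixafetebuivub/ is unchanged.
Rule 4 (intervocalic voicing): /t/ is a voiceless stop between vowels /e/ and /e/, so it voices to [d]. /zixafetebuivub/ → zixafedebuivub.
Rule 5 (final devoicing): /b/ is a voiced stop in word-final position, so it devoices to [p]. /zixafedebuivub/ → zixafedebuivup.

zixafedebuivup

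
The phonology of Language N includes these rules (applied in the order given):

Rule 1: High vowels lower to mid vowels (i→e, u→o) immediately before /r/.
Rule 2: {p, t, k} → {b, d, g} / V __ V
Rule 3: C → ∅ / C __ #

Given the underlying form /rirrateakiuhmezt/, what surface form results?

rerradeagiuhmez

Rule 1 (pre-rhotic lowering): /i/ is a high vowel immediately before /r/, so it lowers to [e]. /rirrateakiuhmezt/ → rerrateakiuhmezt.
Rule 2 (intervocalic voicing): /t/ is a voiceless stop between vowels /a/ and /e/, so it voices to [d]. /k/ is a voiceless stop between vowels /a/ and /i/, so it voices to [g]. /rerrateakiuhmezt/ → rerradeagiuhmezt.
Rule 3 (final cluster simplification): /t/ is the second consonant of a word-final cluster /zt/, so it deletes. /rerradeagiuhmezt/ → rerradeagiuhmez.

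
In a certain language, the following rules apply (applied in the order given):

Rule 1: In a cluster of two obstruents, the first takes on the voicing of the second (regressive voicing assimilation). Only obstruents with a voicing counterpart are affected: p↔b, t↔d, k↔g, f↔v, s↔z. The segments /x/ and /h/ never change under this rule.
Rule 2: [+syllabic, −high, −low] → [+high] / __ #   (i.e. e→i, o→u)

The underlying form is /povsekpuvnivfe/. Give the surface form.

pofsekpuvniffi

Rule 1 (regressive voicing assimilation): /v/ precedes the voiceless obstruent /s/, so it devoices to [f] by assimilation. /v/ precedes the voiceless obstruent /f/, so it devoices to [f] by assimilation. /povsekpuvnivfe/ → pofsekpuvniffe.
Rule 2 (final vowel raising): /e/ is a mid vowel in word-final position, so it raises to [i]. /pofsekpuvniffe/ → pofsekpuvniffi.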